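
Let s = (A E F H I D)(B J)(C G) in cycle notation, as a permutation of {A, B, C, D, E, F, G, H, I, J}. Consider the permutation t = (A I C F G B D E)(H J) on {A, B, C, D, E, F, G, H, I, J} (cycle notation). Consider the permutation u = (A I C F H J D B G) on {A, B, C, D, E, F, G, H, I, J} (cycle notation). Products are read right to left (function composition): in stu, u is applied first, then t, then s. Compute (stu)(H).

(stu)(H) = s(t(u(H))). u(H) = J, then t(J) = H, then s(H) = I, so the result is I.

I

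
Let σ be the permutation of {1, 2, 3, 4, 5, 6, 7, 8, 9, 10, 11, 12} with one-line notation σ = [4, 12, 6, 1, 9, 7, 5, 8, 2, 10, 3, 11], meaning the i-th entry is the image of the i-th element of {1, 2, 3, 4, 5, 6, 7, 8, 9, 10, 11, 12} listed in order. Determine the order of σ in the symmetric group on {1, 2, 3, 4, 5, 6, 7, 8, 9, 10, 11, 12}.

Writing σ as disjoint cycles, the cycle lengths are 8, 2, 1, 1.
Since disjoint cycles commute, ord(σ) = lcm(8, 2) = 8.

8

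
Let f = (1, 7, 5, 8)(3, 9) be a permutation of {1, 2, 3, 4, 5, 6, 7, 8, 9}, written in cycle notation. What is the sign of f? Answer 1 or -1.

1

The cycle lengths are 4, 2, 1, 1, 1.
A cycle is odd iff its length is even; f has 2 even-length cycles, so sgn(f) = (−1)^2 and f is even.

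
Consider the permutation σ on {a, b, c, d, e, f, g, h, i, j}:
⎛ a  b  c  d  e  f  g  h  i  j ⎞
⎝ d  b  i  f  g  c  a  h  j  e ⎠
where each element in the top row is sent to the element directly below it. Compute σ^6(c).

Tracing c → i → … returns to c after 8 steps, so c lies in an 8-cycle (a d f c i j e g).
Stepping 6 places around the cycle: c → i → j → e → g → a → d.

d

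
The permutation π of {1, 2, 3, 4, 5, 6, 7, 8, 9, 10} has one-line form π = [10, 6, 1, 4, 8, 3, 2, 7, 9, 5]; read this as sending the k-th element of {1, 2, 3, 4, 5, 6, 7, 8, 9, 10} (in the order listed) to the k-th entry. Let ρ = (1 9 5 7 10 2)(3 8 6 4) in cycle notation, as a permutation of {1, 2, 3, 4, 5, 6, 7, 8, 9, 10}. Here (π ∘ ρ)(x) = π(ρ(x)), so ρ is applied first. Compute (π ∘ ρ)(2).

ρ(2) = 1, then π(1) = 10; composing gives (π ∘ ρ)(2) = 10.

10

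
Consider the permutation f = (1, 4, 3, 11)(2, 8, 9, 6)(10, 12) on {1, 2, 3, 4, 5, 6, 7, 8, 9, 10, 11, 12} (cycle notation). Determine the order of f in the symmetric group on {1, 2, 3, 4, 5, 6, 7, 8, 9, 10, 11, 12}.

The cycle type of f is (4, 4, 2, 1, 1).
The order is lcm(4, 4, 2) = 4.

4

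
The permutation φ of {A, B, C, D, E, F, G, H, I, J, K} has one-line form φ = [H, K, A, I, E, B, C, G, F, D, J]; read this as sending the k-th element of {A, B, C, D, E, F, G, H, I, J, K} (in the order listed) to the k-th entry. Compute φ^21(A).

H

Tracing A → H → … returns to A after 4 steps, so A lies in a 4-cycle (A H G C).
Powers repeat with period 4 on this cycle, and 21 mod 4 = 1, so φ^21(A) = φ^1(A).
Stepping 1 place around the cycle: A → H.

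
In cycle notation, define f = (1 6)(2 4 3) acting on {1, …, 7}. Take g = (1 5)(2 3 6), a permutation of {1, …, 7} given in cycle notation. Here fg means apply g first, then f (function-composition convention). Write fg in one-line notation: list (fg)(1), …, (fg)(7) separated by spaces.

5 2 1 3 6 4 7

For each element, apply g then f: 1 → 5 → 5; 2 → 3 → 2; 3 → 6 → 1; 4 → 4 → 3; 5 → 1 → 6; 6 → 2 → 4; 7 → 7 → 7.
Collecting the images, fg = [5 2 1 3 6 4 7].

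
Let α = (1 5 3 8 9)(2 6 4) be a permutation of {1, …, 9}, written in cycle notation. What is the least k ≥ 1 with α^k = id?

The cycle type of α is (5, 3, 1).
The order is lcm(5, 3) = 15.

15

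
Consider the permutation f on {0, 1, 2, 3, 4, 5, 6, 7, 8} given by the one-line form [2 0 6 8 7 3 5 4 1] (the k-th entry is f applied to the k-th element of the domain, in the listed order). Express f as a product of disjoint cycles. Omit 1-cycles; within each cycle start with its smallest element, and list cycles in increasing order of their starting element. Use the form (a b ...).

From 0: 0 → 2 → 6 → 5 → 3 → 8 → 1 → 0, closing the cycle (0 2 6 5 3 8 1).
Continuing from each remaining unvisited element yields (0 2 6 5 3 8 1)(4 7).

(0 2 6 5 3 8 1)(4 7)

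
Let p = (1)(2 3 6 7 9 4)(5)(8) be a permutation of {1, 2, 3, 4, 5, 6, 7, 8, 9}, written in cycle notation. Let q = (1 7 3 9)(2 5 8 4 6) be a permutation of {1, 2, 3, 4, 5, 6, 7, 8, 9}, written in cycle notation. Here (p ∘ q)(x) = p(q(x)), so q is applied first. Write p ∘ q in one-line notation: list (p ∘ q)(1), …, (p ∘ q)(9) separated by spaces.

Chase each element through q then p: 1 → 7 → 9; 2 → 5 → 5; 3 → 9 → 4; 4 → 6 → 7; 5 → 8 → 8; 6 → 2 → 3; 7 → 3 → 6; 8 → 4 → 2; 9 → 1 → 1.
So p ∘ q in one-line form is 9 5 4 7 8 3 6 2 1.

9 5 4 7 8 3 6 2 1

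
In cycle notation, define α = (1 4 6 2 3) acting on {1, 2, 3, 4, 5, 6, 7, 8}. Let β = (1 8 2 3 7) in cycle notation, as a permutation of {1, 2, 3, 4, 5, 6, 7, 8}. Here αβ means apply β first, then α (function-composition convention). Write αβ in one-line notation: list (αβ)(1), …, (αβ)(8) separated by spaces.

8 1 7 6 5 2 4 3

(αβ)(x) = α(β(x)). Computing each image: α(β(1)) = α(8) = 8, α(β(2)) = α(3) = 1, α(β(3)) = α(7) = 7, α(β(4)) = α(4) = 6, α(β(5)) = α(5) = 5, α(β(6)) = α(6) = 2, α(β(7)) = α(1) = 4, α(β(8)) = α(2) = 3.
Hence αβ = [8 1 7 6 5 2 4 3].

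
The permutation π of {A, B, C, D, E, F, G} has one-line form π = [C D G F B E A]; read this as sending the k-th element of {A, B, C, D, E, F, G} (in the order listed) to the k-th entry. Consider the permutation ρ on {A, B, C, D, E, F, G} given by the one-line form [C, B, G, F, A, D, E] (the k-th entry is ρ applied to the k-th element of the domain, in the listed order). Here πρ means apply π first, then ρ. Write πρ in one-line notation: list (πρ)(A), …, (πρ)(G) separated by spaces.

(πρ)(x) = ρ(π(x)). Computing each image: ρ(π(A)) = ρ(C) = G, ρ(π(B)) = ρ(D) = F, ρ(π(C)) = ρ(G) = E, ρ(π(D)) = ρ(F) = D, ρ(π(E)) = ρ(B) = B, ρ(π(F)) = ρ(E) = A, ρ(π(G)) = ρ(A) = C.
Hence πρ = [G F E D B A C].

G F E D B A C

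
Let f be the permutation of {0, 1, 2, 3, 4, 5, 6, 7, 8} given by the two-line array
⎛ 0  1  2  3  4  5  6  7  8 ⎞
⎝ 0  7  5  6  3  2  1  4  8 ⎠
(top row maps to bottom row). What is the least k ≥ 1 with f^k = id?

10

The disjoint-cycle form of f has cycle lengths 5, 2, 1, 1.
The order is lcm(5, 2) = 10.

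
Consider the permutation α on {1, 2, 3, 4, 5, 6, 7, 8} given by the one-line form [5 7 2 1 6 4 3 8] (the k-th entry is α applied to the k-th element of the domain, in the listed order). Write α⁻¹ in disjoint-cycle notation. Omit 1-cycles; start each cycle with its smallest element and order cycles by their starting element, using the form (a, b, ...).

(1, 4, 6, 5)(2, 3, 7)

First write α in disjoint cycles: (1, 5, 6, 4)(2, 7, 3).
Reversing each cycle (and rotating so the smallest element leads) gives α⁻¹ = (1, 4, 6, 5)(2, 3, 7).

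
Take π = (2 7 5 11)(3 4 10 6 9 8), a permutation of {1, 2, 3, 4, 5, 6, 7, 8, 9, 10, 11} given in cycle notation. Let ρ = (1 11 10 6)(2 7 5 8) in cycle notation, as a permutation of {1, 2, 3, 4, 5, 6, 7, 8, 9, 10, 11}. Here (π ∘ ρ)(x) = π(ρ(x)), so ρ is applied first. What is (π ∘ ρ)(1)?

First apply ρ: ρ(1) = 11, then π(11) = 2. Thus (π ∘ ρ)(1) = 2.

2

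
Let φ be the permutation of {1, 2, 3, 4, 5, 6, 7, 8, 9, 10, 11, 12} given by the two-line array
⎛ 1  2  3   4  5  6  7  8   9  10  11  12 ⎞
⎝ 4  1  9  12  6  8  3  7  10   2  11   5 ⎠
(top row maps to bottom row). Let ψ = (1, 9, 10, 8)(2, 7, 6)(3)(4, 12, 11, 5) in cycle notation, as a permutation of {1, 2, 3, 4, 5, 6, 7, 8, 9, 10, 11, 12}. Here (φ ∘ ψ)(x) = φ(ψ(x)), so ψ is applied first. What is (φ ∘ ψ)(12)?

11

(φ ∘ ψ)(12) = φ(ψ(12)). ψ(12) = 11, then φ(11) = 11. So (φ ∘ ψ)(12) = 11.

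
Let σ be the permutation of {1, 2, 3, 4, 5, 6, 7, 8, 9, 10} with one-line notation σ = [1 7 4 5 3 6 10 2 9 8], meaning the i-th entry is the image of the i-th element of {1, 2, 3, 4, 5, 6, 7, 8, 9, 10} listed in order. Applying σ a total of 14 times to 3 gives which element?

Tracing 3 → 4 → … returns to 3 after 3 steps, so 3 lies in a 3-cycle (3 4 5).
On a 3-cycle, σ^3 is the identity, so σ^14 = σ^2 there (14 ≡ 2 mod 3).
Advancing 2 steps from 3: 3 → 4 → 5.

5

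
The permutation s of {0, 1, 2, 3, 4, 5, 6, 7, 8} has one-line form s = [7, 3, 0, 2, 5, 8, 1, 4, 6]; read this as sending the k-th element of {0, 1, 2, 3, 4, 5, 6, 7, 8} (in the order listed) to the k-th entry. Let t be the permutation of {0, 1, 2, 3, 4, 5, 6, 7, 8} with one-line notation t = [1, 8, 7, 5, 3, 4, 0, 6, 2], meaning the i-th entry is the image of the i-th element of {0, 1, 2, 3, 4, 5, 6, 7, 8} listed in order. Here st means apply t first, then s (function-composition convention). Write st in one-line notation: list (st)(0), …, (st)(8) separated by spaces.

Chase each element through t then s: 0 → 1 → 3; 1 → 8 → 6; 2 → 7 → 4; 3 → 5 → 8; 4 → 3 → 2; 5 → 4 → 5; 6 → 0 → 7; 7 → 6 → 1; 8 → 2 → 0.
Collecting the images, st = [3 6 4 8 2 5 7 1 0].

3 6 4 8 2 5 7 1 0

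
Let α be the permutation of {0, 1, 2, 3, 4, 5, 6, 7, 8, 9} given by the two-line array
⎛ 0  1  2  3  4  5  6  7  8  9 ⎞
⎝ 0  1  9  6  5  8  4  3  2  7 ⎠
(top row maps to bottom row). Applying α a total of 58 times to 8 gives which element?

9

Tracing 8 → 2 → … returns to 8 after 8 steps, so 8 lies in an 8-cycle (2, 9, 7, 3, 6, 4, 5, 8).
Powers repeat with period 8 on this cycle, and 58 mod 8 = 2, so α^58(8) = α^2(8).
Stepping 2 places around the cycle: 8 → 2 → 9.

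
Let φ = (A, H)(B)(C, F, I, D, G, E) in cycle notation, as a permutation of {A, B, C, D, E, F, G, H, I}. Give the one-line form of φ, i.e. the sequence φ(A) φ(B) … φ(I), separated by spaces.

H B F G C I E A D

Image by image: A→H, B→B, C→F, D→G, E→C, F→I, G→E, H→A, I→D.
Listing these in domain order gives H B F G C I E A D.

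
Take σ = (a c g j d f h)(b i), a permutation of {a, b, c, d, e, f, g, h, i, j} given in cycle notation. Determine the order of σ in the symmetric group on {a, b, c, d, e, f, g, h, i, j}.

14

The cycle type of σ is (7, 2, 1).
Since disjoint cycles commute, ord(σ) = lcm(7, 2) = 14.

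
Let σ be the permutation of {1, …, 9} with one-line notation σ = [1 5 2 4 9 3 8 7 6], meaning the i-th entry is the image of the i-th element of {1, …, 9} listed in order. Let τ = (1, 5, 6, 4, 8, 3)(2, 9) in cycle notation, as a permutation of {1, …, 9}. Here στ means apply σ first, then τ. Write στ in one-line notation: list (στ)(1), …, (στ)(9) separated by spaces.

5 6 9 8 2 1 3 7 4

(στ)(x) = τ(σ(x)). Computing each image: τ(σ(1)) = τ(1) = 5, τ(σ(2)) = τ(5) = 6, τ(σ(3)) = τ(2) = 9, τ(σ(4)) = τ(4) = 8, τ(σ(5)) = τ(9) = 2, τ(σ(6)) = τ(3) = 1, τ(σ(7)) = τ(8) = 3, τ(σ(8)) = τ(7) = 7, τ(σ(9)) = τ(6) = 4.
Hence στ = [5 6 9 8 2 1 3 7 4].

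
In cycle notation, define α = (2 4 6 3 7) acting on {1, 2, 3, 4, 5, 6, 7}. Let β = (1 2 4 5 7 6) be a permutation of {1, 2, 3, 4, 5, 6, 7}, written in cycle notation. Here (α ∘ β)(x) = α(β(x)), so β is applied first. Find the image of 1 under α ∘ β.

β(1) = 2, then α(2) = 4; composing gives (α ∘ β)(1) = 4.

4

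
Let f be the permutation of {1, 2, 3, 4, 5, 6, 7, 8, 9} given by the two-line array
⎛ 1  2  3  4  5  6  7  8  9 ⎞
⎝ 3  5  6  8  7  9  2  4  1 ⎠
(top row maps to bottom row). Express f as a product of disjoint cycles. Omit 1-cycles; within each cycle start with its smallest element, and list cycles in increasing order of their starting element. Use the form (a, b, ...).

(1, 3, 6, 9)(2, 5, 7)(4, 8)

From 1: 1 → 3 → 6 → 9 → 1, closing the cycle (1, 3, 6, 9).
Repeating from the next unused element and collecting all non-trivial cycles gives (1, 3, 6, 9)(2, 5, 7)(4, 8).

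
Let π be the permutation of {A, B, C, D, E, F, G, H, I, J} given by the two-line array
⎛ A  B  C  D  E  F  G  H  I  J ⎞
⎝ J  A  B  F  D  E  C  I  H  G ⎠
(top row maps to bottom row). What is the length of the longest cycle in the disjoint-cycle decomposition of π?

Decomposing into disjoint cycles gives (A J G C B)(D F E)(H I); the longest has length 5.

5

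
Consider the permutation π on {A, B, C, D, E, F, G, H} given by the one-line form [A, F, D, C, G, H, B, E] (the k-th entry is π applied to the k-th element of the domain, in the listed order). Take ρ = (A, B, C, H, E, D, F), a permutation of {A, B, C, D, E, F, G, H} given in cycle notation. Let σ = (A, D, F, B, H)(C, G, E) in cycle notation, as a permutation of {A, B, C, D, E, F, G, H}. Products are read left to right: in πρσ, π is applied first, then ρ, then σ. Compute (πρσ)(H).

F

(πρσ)(H) = σ(ρ(π(H))). π(H) = E, then ρ(E) = D, then σ(D) = F, so the result is F.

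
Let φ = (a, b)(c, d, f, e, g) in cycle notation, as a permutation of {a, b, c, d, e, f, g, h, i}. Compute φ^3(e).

d

e lies in the 5-cycle (c, d, f, e, g).
Advancing 3 steps from e: e → g → c → d.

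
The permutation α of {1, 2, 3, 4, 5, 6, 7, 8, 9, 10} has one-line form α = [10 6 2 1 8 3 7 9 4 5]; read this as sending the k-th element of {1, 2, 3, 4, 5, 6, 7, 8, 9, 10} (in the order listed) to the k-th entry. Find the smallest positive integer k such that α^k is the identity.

6

The disjoint-cycle form of α has cycle lengths 6, 3, 1.
Since disjoint cycles commute, ord(α) = lcm(6, 3) = 6.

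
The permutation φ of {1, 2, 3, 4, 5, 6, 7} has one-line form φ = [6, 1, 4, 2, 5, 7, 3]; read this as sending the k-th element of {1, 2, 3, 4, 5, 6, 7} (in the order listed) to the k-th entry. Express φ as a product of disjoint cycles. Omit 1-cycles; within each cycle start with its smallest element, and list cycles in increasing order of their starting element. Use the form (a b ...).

Start at 1 and follow images: 1 → 6 → 7 → 3 → 4 → 2 → 1, giving the cycle (1 6 7 3 4 2).
Continuing from each remaining unvisited element yields (1 6 7 3 4 2).

(1 6 7 3 4 2)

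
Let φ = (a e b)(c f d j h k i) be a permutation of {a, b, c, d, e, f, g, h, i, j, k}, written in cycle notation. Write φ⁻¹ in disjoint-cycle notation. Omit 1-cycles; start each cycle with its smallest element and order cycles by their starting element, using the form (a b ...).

(a b e)(c i k h j d f)

The inverse reverses each cycle.
After reversing and putting each cycle's least element first, φ⁻¹ = (a b e)(c i k h j d f).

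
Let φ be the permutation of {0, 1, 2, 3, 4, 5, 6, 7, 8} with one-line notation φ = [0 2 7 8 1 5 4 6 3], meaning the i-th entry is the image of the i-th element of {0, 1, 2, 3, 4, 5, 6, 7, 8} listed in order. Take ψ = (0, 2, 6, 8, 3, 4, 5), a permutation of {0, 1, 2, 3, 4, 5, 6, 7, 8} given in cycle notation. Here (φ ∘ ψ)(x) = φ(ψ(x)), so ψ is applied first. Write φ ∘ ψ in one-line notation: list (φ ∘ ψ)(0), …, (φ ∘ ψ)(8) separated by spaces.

Chase each element through ψ then φ: 0 → 2 → 7; 1 → 1 → 2; 2 → 6 → 4; 3 → 4 → 1; 4 → 5 → 5; 5 → 0 → 0; 6 → 8 → 3; 7 → 7 → 6; 8 → 3 → 8.
Collecting the images, φ ∘ ψ = [7 2 4 1 5 0 3 6 8].

7 2 4 1 5 0 3 6 8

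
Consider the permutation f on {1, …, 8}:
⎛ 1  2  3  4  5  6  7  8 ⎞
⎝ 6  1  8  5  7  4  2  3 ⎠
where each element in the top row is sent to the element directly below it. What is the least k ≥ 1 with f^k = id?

6

The disjoint-cycle form of f has cycle lengths 6, 2.
Since disjoint cycles commute, ord(f) = lcm(6, 2) = 6.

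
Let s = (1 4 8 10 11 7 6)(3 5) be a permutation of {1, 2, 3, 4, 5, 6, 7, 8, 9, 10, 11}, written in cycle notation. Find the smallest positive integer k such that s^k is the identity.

14

The disjoint cycles have lengths 7, 2, 1, 1.
The order is lcm(7, 2) = 14.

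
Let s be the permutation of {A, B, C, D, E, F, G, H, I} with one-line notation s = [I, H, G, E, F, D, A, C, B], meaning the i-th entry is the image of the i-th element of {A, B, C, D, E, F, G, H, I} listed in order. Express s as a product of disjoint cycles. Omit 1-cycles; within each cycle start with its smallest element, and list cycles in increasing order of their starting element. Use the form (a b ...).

Iterating s from A gives A → I → B → H → C → G → A; that is the 6-cycle (A I B H C G).
Continuing from each remaining unvisited element yields (A I B H C G)(D E F).

(A I B H C G)(D E F)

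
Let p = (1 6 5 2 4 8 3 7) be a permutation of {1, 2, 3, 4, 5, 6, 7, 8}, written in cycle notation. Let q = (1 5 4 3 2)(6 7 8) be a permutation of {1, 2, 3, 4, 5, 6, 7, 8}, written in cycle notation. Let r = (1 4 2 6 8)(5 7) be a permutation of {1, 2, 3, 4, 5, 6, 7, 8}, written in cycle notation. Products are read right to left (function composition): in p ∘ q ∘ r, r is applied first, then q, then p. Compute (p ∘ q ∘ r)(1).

7

Chase 1: r(1) = 4; q(4) = 3; p(3) = 7. Hence (p ∘ q ∘ r)(1) = 7.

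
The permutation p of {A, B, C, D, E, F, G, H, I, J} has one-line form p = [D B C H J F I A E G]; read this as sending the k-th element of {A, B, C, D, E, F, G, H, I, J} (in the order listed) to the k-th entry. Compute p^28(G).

G

Tracing G → I → … returns to G after 4 steps, so G lies in a 4-cycle (E J G I).
Since the cycle has length 4, p^28 acts on it the same as p^0 (28 mod 4 = 0).
So p^28(G) = G.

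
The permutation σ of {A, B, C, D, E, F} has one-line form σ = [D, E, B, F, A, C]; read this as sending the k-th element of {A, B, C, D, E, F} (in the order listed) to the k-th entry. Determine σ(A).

A is element number 1 of the domain, and entry number 1 of the one-line form is D, so σ(A) = D.

D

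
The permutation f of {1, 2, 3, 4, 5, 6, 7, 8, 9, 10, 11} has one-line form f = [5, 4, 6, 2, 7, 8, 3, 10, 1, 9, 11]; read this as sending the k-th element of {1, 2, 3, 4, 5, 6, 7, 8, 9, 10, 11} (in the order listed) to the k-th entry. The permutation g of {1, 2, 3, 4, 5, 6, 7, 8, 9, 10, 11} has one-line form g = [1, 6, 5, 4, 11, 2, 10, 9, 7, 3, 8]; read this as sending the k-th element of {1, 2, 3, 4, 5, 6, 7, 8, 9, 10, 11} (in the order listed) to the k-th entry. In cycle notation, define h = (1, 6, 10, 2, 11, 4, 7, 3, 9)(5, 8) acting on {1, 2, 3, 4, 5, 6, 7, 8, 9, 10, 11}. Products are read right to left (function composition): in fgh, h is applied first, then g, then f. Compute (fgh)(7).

(fgh)(7) = f(g(h(7))). h(7) = 3, then g(3) = 5, then f(5) = 7, so the result is 7.

7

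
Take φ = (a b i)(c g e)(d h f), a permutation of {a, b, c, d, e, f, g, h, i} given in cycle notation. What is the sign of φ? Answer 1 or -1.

1

The cycle lengths are 3, 3, 3.
A cycle is odd iff its length is even; φ has 0 even-length cycles, so sgn(φ) = (−1)^0 and φ is even.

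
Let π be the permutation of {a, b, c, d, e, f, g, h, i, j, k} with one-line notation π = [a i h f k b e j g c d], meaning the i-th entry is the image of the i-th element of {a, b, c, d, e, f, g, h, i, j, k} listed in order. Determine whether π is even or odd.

even

In disjoint-cycle form the cycle lengths are 7, 3, 1.
A cycle is odd iff its length is even; π has 0 even-length cycles, so sgn(π) = (−1)^0 and π is even.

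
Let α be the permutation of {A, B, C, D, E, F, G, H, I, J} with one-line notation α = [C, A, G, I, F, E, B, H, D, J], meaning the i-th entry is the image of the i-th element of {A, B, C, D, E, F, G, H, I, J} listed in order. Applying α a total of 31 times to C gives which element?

Tracing C → G → … returns to C after 4 steps, so C lies in a 4-cycle (A, C, G, B).
Powers repeat with period 4 on this cycle, and 31 mod 4 = 3, so α^31(C) = α^3(C).
Advancing 3 steps from C: C → G → B → A.

A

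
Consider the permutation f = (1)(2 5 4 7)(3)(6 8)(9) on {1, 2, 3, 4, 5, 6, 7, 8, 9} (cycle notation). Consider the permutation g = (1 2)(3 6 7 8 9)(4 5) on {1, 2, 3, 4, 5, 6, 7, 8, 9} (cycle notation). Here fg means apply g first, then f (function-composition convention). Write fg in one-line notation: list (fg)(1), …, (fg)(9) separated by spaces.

Chase each element through g then f: 1 → 2 → 5; 2 → 1 → 1; 3 → 6 → 8; 4 → 5 → 4; 5 → 4 → 7; 6 → 7 → 2; 7 → 8 → 6; 8 → 9 → 9; 9 → 3 → 3.
Collecting the images, fg = [5 1 8 4 7 2 6 9 3].

5 1 8 4 7 2 6 9 3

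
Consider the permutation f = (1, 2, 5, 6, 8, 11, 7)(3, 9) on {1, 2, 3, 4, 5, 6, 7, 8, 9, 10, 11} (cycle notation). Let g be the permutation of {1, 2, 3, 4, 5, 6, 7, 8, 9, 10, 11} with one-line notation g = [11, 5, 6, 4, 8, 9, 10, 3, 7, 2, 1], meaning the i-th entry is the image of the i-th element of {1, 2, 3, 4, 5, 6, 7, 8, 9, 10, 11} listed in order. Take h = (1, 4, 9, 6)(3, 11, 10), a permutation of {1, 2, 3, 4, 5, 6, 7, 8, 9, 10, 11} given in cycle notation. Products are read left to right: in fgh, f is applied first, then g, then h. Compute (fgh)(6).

(fgh)(6) = h(g(f(6))). f(6) = 8, then g(8) = 3, then h(3) = 11, so the result is 11.

11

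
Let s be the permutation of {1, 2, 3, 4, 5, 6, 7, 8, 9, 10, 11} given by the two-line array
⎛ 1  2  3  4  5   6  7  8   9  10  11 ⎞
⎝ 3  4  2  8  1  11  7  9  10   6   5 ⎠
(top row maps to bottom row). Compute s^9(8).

Tracing 8 → 9 → … returns to 8 after 10 steps, so 8 lies in a 10-cycle (1, 3, 2, 4, 8, 9, 10, 6, 11, 5).
Stepping 9 places around the cycle: 8 → 9 → 10 → 6 → 11 → 5 → 1 → 3 → 2 → 4.

4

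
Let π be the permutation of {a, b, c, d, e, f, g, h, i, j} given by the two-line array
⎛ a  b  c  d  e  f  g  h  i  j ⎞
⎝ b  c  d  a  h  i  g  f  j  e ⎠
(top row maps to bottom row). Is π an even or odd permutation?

In disjoint-cycle form the cycle lengths are 5, 4, 1.
A cycle is odd iff its length is even; π has 1 even-length cycle, so sgn(π) = (−1)^1 and π is odd.

odd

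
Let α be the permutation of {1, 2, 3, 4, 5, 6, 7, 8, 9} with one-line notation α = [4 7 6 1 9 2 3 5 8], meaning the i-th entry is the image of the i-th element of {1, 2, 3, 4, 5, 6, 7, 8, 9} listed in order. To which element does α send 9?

8

9 is element number 9 of the domain, and entry number 9 of the one-line form is 8, so α(9) = 8.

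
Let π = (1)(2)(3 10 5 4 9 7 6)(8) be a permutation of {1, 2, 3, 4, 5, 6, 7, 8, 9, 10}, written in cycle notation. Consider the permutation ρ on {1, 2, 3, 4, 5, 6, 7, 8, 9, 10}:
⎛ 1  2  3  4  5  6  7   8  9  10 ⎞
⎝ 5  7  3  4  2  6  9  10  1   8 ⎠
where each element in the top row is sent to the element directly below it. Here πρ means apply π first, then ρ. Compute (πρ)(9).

9

π(9) = 7, then ρ(7) = 9; composing gives (πρ)(9) = 9.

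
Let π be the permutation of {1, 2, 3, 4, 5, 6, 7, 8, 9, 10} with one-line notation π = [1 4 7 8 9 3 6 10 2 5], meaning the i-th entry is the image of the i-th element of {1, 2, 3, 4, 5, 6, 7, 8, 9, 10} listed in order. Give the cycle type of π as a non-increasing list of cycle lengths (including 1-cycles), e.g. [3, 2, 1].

The disjoint cycles are (1)(2, 4, 8, 10, 5, 9)(3, 7, 6), with lengths 6, 3, 1 in non-increasing order.

[6, 3, 1]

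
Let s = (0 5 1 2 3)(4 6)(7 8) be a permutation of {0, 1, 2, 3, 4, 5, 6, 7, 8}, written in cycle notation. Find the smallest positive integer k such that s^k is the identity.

The cycle type of s is (5, 2, 2).
The order is lcm(5, 2, 2) = 10.

10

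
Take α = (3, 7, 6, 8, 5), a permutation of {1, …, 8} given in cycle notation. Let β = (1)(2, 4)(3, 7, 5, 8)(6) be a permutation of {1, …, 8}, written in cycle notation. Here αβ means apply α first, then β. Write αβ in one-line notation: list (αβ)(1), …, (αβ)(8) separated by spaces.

1 4 5 2 7 3 6 8

(αβ)(x) = β(α(x)). Computing each image: β(α(1)) = β(1) = 1, β(α(2)) = β(2) = 4, β(α(3)) = β(7) = 5, β(α(4)) = β(4) = 2, β(α(5)) = β(3) = 7, β(α(6)) = β(8) = 3, β(α(7)) = β(6) = 6, β(α(8)) = β(5) = 8.
Hence αβ = [1 4 5 2 7 3 6 8].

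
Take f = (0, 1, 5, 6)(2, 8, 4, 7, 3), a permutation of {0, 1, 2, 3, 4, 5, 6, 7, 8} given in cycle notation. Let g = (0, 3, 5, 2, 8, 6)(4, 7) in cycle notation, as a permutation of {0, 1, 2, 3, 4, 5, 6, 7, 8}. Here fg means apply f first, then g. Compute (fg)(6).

f(6) = 0, then g(0) = 3; composing gives (fg)(6) = 3.

3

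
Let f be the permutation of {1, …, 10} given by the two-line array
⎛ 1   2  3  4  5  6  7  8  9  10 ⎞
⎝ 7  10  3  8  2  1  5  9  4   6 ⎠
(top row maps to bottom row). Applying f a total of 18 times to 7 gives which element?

Tracing 7 → 5 → … returns to 7 after 6 steps, so 7 lies in a 6-cycle (1, 7, 5, 2, 10, 6).
On a 6-cycle, f^6 is the identity, so f^18 = f^0 there (18 ≡ 0 mod 6).
So f^18(7) = 7.

7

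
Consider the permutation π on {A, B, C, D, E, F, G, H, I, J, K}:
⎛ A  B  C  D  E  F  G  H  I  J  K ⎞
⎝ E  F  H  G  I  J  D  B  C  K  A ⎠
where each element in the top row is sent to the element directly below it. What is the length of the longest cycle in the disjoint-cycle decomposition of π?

Decomposing into disjoint cycles gives (A, E, I, C, H, B, F, J, K)(D, G); the longest has length 9.

9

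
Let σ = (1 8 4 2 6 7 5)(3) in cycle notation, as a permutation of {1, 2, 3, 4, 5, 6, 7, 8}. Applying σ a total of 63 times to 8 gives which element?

8 lies in the 7-cycle (1 8 4 2 6 7 5).
On a 7-cycle, σ^7 is the identity, so σ^63 = σ^0 there (63 ≡ 0 mod 7).
So σ^63(8) = 8.

8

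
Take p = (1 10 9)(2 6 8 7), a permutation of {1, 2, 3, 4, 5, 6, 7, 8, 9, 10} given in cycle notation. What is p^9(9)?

9

9 lies in the 3-cycle (1 10 9).
On a 3-cycle, p^3 is the identity, so p^9 = p^0 there (9 ≡ 0 mod 3).
So p^9(9) = 9.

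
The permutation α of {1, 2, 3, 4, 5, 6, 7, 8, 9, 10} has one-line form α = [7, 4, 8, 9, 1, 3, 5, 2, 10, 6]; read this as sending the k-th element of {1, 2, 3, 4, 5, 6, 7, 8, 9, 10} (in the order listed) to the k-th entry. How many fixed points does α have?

No element satisfies α(x) = x, so there are 0 fixed points.

0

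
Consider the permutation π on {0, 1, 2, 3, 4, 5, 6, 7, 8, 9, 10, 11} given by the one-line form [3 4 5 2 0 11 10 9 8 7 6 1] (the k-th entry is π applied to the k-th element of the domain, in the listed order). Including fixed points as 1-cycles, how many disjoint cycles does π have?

The cycle decomposition is (0 3 2 5 11 1 4)(6 10)(7 9)(8), which has 4 cycles (counting 1-cycles).

4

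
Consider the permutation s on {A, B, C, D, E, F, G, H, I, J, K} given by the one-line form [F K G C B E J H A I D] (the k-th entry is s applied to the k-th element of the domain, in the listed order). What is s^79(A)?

Tracing A → F → … returns to A after 10 steps, so A lies in a 10-cycle (A F E B K D C G J I).
Since the cycle has length 10, s^79 acts on it the same as s^9 (79 mod 10 = 9).
Stepping 9 places around the cycle: A → F → E → B → K → D → C → G → J → I.

I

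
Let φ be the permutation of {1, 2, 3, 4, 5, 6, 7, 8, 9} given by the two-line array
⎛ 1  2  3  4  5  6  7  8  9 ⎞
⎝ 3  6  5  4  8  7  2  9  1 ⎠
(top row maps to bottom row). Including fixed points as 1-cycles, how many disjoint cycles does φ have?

3

The cycle decomposition is (1, 3, 5, 8, 9)(2, 6, 7)(4), which has 3 cycles (counting 1-cycles).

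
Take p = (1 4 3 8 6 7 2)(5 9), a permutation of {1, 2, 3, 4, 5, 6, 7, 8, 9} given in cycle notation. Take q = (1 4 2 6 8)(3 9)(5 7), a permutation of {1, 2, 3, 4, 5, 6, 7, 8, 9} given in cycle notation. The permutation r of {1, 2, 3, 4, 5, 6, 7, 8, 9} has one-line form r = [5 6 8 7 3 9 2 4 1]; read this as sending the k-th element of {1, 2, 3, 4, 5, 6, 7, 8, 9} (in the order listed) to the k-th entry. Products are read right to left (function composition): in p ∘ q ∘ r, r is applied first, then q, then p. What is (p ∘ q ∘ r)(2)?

Chase 2: r(2) = 6; q(6) = 8; p(8) = 6. Hence (p ∘ q ∘ r)(2) = 6.

6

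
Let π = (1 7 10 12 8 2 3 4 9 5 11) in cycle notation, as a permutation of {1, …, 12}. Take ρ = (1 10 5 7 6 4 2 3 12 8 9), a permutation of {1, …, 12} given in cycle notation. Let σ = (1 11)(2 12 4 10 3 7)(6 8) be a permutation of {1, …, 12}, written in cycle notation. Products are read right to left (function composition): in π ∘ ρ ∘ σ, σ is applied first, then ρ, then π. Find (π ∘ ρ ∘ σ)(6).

(π ∘ ρ ∘ σ)(6) = π(ρ(σ(6))). σ(6) = 8, then ρ(8) = 9, then π(9) = 5, so the result is 5.

5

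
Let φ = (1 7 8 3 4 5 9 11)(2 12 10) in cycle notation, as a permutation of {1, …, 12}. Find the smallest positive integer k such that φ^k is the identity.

The disjoint cycles have lengths 8, 3, 1.
The order is lcm(8, 3) = 24.

24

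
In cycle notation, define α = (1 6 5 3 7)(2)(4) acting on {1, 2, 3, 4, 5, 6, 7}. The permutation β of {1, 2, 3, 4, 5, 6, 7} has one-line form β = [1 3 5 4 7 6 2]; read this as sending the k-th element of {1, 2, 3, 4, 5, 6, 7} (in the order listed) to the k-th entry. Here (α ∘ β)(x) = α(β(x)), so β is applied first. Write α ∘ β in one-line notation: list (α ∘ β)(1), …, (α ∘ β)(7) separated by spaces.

6 7 3 4 1 5 2

(α ∘ β)(x) = α(β(x)). Computing each image: α(β(1)) = α(1) = 6, α(β(2)) = α(3) = 7, α(β(3)) = α(5) = 3, α(β(4)) = α(4) = 4, α(β(5)) = α(7) = 1, α(β(6)) = α(6) = 5, α(β(7)) = α(2) = 2.
Hence α ∘ β = [6 7 3 4 1 5 2].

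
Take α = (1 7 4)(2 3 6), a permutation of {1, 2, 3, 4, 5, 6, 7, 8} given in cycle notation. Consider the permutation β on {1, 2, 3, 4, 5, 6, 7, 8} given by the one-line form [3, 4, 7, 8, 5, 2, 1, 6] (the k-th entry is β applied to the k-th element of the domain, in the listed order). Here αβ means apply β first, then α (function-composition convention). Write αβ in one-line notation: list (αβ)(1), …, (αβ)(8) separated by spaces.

6 1 4 8 5 3 7 2

For each element, apply β then α: 1 → 3 → 6; 2 → 4 → 1; 3 → 7 → 4; 4 → 8 → 8; 5 → 5 → 5; 6 → 2 → 3; 7 → 1 → 7; 8 → 6 → 2.
Collecting the images, αβ = [6 1 4 8 5 3 7 2].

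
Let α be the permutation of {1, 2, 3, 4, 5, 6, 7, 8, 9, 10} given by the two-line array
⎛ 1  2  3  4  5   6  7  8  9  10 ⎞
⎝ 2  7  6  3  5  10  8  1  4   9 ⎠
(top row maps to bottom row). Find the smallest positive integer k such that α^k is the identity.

The disjoint-cycle form of α has cycle lengths 5, 4, 1.
The order of α is the least common multiple of its cycle lengths: lcm(5, 4) = 20.

20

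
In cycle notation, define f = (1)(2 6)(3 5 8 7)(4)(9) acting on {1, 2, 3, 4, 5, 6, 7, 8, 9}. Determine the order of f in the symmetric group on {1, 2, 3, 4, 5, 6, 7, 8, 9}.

The disjoint cycles have lengths 4, 2, 1, 1, 1.
Since disjoint cycles commute, ord(f) = lcm(4, 2) = 4.

4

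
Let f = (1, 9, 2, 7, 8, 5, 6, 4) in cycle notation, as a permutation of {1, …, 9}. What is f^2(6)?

6 lies in the 8-cycle (1, 9, 2, 7, 8, 5, 6, 4).
Advancing 2 steps from 6: 6 → 4 → 1.

1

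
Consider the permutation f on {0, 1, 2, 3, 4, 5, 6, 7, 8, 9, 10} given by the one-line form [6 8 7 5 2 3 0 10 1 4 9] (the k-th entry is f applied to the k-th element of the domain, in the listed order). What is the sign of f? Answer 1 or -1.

-1

In disjoint-cycle form the cycle lengths are 5, 2, 2, 2.
A cycle is odd iff its length is even; f has 3 even-length cycles, so sgn(f) = (−1)^3 and f is odd.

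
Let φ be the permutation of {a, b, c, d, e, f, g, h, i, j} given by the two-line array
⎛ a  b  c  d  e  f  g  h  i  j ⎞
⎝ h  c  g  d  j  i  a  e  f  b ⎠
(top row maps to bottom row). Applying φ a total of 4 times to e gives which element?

Tracing e → j → … returns to e after 7 steps, so e lies in a 7-cycle (a, h, e, j, b, c, g).
Stepping 4 places around the cycle: e → j → b → c → g.

g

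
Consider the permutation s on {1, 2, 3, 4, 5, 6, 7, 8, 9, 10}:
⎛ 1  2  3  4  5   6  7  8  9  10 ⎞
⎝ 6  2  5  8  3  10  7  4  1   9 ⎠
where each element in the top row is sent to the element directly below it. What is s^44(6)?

6

Tracing 6 → 10 → … returns to 6 after 4 steps, so 6 lies in a 4-cycle (1 6 10 9).
Powers repeat with period 4 on this cycle, and 44 mod 4 = 0, so s^44(6) = s^0(6).
So s^44(6) = 6.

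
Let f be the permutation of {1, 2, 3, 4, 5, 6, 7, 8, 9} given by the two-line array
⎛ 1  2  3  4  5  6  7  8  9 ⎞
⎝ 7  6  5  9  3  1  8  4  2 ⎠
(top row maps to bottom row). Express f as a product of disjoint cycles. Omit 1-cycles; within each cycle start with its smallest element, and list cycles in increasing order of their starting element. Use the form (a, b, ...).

(1, 7, 8, 4, 9, 2, 6)(3, 5)

Iterating f from 1 gives 1 → 7 → 8 → 4 → 9 → 2 → 6 → 1; that is the 7-cycle (1, 7, 8, 4, 9, 2, 6).
Repeating from the next unused element and collecting all non-trivial cycles gives (1, 7, 8, 4, 9, 2, 6)(3, 5).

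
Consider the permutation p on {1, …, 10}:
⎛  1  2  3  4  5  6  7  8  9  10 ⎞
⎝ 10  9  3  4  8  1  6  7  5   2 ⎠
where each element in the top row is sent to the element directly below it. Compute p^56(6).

Tracing 6 → 1 → … returns to 6 after 8 steps, so 6 lies in an 8-cycle (1 10 2 9 5 8 7 6).
On an 8-cycle, p^8 is the identity, so p^56 = p^0 there (56 ≡ 0 mod 8).
So p^56(6) = 6.

6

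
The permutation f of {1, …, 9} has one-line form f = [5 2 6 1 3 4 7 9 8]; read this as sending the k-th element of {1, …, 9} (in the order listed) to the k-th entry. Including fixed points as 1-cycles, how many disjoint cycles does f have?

4

The cycle decomposition is (1 5 3 6 4)(2)(7)(8 9), which has 4 cycles (counting 1-cycles).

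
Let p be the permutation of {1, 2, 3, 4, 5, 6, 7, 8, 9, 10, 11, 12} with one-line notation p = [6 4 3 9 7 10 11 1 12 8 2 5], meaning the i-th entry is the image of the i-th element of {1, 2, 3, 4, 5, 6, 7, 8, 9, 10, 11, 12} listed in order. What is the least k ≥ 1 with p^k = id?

Writing p as disjoint cycles, the cycle lengths are 7, 4, 1.
The order of p is the least common multiple of its cycle lengths: lcm(7, 4) = 28.

28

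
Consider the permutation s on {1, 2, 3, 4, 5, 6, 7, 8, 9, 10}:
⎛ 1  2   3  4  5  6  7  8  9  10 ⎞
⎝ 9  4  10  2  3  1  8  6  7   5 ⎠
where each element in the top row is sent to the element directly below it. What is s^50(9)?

Tracing 9 → 7 → … returns to 9 after 5 steps, so 9 lies in a 5-cycle (1, 9, 7, 8, 6).
Powers repeat with period 5 on this cycle, and 50 mod 5 = 0, so s^50(9) = s^0(9).
So s^50(9) = 9.

9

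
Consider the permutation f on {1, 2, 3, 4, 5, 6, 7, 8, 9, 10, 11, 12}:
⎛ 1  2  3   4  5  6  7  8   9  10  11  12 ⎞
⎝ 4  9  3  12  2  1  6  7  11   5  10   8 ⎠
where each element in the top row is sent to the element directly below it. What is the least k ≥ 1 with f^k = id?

30

Writing f as disjoint cycles, the cycle lengths are 6, 5, 1.
Since disjoint cycles commute, ord(f) = lcm(6, 5) = 30.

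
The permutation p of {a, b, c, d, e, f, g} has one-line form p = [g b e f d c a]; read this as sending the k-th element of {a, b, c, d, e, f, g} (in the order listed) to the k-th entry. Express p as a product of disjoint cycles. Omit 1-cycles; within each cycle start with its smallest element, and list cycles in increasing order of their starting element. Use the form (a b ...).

Start at a and follow images: a → g → a, giving the cycle (a g).
Continuing from each remaining unvisited element yields (a g)(c e d f).

(a g)(c e d f)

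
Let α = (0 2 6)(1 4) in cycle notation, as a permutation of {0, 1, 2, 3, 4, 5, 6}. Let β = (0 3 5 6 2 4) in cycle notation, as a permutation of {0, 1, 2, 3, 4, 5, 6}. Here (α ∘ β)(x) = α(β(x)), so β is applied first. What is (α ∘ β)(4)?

(α ∘ β)(4) = α(β(4)). β(4) = 0, then α(0) = 2. So (α ∘ β)(4) = 2.

2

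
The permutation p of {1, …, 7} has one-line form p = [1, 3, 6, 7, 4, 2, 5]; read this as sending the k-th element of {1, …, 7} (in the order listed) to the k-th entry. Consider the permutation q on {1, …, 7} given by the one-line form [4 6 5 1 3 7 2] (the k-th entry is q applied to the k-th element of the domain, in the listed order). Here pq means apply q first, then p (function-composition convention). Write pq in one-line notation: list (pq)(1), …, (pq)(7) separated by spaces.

7 2 4 1 6 5 3

(pq)(x) = p(q(x)). Computing each image: p(q(1)) = p(4) = 7, p(q(2)) = p(6) = 2, p(q(3)) = p(5) = 4, p(q(4)) = p(1) = 1, p(q(5)) = p(3) = 6, p(q(6)) = p(7) = 5, p(q(7)) = p(2) = 3.
Hence pq = [7 2 4 1 6 5 3].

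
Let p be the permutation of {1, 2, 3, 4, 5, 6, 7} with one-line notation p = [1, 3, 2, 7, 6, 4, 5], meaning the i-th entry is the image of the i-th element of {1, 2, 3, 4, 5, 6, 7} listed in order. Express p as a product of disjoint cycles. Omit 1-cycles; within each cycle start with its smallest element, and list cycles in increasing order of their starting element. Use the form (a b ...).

(2 3)(4 7 5 6)

Iterating p from 2 gives 2 → 3 → 2; that is the 2-cycle (2 3).
Continuing from each remaining unvisited element yields (2 3)(4 7 5 6).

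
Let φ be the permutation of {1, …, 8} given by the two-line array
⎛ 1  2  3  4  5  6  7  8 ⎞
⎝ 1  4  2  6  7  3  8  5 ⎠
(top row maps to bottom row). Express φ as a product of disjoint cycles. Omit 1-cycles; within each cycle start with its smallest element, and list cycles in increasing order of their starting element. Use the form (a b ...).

Start at 2 and follow images: 2 → 4 → 6 → 3 → 2, giving the cycle (2 4 6 3).
Continuing from each remaining unvisited element yields (2 4 6 3)(5 7 8).

(2 4 6 3)(5 7 8)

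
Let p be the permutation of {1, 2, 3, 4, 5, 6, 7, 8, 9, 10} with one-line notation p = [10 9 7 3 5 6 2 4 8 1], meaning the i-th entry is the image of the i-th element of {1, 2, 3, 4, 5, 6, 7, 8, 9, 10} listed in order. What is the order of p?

The disjoint-cycle form of p has cycle lengths 6, 2, 1, 1.
Since disjoint cycles commute, ord(p) = lcm(6, 2) = 6.

6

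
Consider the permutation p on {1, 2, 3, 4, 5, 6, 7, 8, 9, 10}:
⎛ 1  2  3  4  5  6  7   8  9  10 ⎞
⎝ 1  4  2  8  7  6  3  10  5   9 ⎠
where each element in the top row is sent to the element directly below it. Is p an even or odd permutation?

odd

In disjoint-cycle form the cycle lengths are 8, 1, 1.
A cycle of length ℓ contributes ℓ−1 transpositions, so p is a product of 7 transpositions — odd.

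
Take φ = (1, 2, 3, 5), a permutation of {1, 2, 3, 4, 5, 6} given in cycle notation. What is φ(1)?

2

1 appears in (1, 2, 3, 5); the next entry (wrapping around) is 2.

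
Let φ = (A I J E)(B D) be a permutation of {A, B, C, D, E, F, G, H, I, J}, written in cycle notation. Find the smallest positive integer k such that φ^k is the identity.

4

The disjoint cycles have lengths 4, 2, 1, 1, 1, 1.
Since disjoint cycles commute, ord(φ) = lcm(4, 2) = 4.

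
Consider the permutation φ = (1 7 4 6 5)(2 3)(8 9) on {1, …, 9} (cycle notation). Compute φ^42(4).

4 lies in the 5-cycle (1 7 4 6 5).
Powers repeat with period 5 on this cycle, and 42 mod 5 = 2, so φ^42(4) = φ^2(4).
Advancing 2 steps from 4: 4 → 6 → 5.

5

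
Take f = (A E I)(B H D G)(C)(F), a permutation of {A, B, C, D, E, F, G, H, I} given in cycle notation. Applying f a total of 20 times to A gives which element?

I

A lies in the 3-cycle (A E I).
On a 3-cycle, f^3 is the identity, so f^20 = f^2 there (20 ≡ 2 mod 3).
Advancing 2 steps from A: A → E → I.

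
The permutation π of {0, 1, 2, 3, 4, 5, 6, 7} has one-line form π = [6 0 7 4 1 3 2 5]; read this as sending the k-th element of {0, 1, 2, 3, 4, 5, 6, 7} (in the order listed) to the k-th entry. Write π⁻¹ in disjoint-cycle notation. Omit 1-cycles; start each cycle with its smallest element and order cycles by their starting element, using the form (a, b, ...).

The cycle decomposition of π is (0, 6, 2, 7, 5, 3, 4, 1).
The inverse reverses every cycle; in canonical form, π⁻¹ = (0, 1, 4, 3, 5, 7, 2, 6).

(0, 1, 4, 3, 5, 7, 2, 6)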